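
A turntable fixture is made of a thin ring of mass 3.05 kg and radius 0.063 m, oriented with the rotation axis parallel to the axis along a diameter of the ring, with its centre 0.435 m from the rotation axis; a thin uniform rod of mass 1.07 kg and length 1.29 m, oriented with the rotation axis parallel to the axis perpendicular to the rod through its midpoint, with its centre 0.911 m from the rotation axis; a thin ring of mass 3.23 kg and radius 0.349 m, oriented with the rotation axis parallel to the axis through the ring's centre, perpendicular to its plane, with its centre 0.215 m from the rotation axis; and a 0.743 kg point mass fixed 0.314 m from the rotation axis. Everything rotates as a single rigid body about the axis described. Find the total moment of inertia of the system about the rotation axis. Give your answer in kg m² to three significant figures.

2.24

Thin ring: I_cm = (1/2)MR² = (1/2)(3.05)(0.063)² = 0.0060527 kg m²; centre at d = 0.435 m, so I = I_cm + Md² gives I = 0.0060527 + (3.05)(0.435)² = 0.58319 kg m².
Thin rod: I_cm = (1/12)ML² = (1/12)(1.07)(1.29)² = 0.14838 kg m²; centre at d = 0.911 m, so I = I_cm + Md² gives I = 0.14838 + (1.07)(0.911)² = 1.0364 kg m².
Thin ring: I_cm = MR² = (3.23)(0.349)² = 0.39342 kg m²; centre at d = 0.215 m, so I = I_cm + Md² gives I = 0.39342 + (3.23)(0.215)² = 0.54272 kg m².
Point mass: I_cm = 0; centre at d = 0.314 m, so I = I_cm + Md² gives I = 0 + (0.743)(0.314)² = 0.073257 kg m².
Total I = 0.58319 + 1.0364 + 0.54272 + 0.073257 = 2.2356 kg m².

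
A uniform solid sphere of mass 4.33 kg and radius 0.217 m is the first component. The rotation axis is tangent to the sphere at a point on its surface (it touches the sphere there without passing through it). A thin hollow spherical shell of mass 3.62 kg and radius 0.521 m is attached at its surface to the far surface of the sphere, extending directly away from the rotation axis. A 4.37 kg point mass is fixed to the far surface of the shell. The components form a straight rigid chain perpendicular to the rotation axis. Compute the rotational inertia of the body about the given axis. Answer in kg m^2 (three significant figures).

13.8

Solid sphere: I_cm = (2/5)MR² = (2/5)(4.33)(0.217)² = 0.081558 kg m^2; centre at d = 0.217 m, so I = I_cm + Md² gives I = 0.081558 + (4.33)(0.217)² = 0.28545 kg m^2.
Spherical shell: I_cm = (2/3)MR² = (2/3)(3.62)(0.521)² = 0.65508 kg m^2; centre at d = 0.217 + 0.217 + 0.521 = 0.955 m, so I = I_cm + Md² gives I = 0.65508 + (3.62)(0.955)² = 3.9566 kg m^2.
Point mass: I_cm = 0; centre at d = 0.217 + 0.217 + 0.521 + 0.521 = 1.476 m, so I = I_cm + Md² gives I = 0 + (4.37)(1.476)² = 9.5204 kg m^2.
Total I = 0.28545 + 3.9566 + 9.5204 = 13.762 kg m^2.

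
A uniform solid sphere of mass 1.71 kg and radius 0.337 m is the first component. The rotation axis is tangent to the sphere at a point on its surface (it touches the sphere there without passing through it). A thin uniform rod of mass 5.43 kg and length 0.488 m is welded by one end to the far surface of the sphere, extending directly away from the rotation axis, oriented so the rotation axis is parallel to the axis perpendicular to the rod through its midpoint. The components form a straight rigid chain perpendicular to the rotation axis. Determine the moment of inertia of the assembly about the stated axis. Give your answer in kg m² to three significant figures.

4.96

Solid sphere: I_cm = (2/5)MR² = (2/5)(1.71)(0.337)² = 0.077681 kg m²; centre at d = 0.337 m, so the parallel axis theorem gives I = 0.077681 + (1.71)(0.337)² = 0.27188 kg m².
Thin rod: I_cm = (1/12)ML² = (1/12)(5.43)(0.488)² = 0.10776 kg m²; centre at d = 0.337 + 0.337 + 0.244 = 0.918 m, so the parallel axis theorem gives I = 0.10776 + (5.43)(0.918)² = 4.6838 kg m².
Total I = 0.27188 + 4.6838 = 4.9556 kg m².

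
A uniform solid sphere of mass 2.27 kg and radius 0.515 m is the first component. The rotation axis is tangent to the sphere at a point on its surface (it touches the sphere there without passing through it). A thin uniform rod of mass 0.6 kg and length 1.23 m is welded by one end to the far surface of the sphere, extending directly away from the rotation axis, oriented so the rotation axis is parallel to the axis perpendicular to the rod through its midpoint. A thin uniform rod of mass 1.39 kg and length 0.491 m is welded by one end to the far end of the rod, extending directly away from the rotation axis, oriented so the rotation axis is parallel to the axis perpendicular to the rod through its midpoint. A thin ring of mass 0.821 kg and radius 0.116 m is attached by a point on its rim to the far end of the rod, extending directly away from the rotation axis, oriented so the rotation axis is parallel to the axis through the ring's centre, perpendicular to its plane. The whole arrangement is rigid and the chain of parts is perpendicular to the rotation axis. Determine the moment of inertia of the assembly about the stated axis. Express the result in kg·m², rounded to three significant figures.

Solid sphere: I_cm = (2/5)MR² = (2/5)(2.27)(0.515)² = 0.24082 kg·m²; centre at d = 0.515 m, so I = I_cm + Md² gives I = 0.24082 + (2.27)(0.515)² = 0.84289 kg·m².
Thin rod: I_cm = (1/12)ML² = (1/12)(0.6)(1.23)² = 0.075645 kg·m²; centre at d = 0.515 + 0.515 + 0.615 = 1.645 m, so I = I_cm + Md² gives I = 0.075645 + (0.6)(1.645)² = 1.6993 kg·m².
Thin rod: I_cm = (1/12)ML² = (1/12)(1.39)(0.491)² = 0.027925 kg·m²; centre at d = 0.515 + 0.515 + 0.615 + 0.615 + 0.2455 = 2.5055 m, so I = I_cm + Md² gives I = 0.027925 + (1.39)(2.5055)² = 8.7537 kg·m².
Thin ring: I_cm = MR² = (0.821)(0.116)² = 0.011047 kg·m²; centre at d = 0.515 + 0.515 + 0.615 + 0.615 + 0.2455 + 0.2455 + 0.116 = 2.867 m, so I = I_cm + Md² gives I = 0.011047 + (0.821)(2.867)² = 6.7594 kg·m².
Total I = 0.84289 + 1.6993 + 8.7537 + 6.7594 = 18.055 kg·m².

18.1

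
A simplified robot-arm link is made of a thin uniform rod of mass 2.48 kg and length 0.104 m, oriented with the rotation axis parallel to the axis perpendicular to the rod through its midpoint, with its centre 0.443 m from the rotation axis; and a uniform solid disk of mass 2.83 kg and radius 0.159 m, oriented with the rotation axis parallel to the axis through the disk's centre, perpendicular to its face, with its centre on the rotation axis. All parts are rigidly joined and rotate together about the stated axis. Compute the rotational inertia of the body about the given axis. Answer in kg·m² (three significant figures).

Thin rod: I_cm = (1/12)ML² = (1/12)(2.48)(0.104)² = 0.0022353 kg·m²; centre at d = 0.443 m, so I = I_cm + Md² gives I = 0.0022353 + (2.48)(0.443)² = 0.48893 kg·m².
Solid disk: I_cm = (1/2)MR² = (1/2)(2.83)(0.159)² = 0.035773 kg·m²; axis through the centre, so I = 0.035773 kg·m².
Total I = 0.48893 + 0.035773 = 0.52471 kg·m².

0.525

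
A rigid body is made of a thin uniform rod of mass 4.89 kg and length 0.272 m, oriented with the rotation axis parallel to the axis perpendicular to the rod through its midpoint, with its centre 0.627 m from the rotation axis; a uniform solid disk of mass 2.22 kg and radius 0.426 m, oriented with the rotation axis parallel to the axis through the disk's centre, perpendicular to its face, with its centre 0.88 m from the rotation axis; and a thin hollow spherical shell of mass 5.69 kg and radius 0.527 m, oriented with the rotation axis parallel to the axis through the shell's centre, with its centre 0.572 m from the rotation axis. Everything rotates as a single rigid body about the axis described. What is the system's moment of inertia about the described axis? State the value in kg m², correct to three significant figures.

Thin rod: I_cm = (1/12)ML² = (1/12)(4.89)(0.272)² = 0.030148 kg m²; centre at d = 0.627 m, so I = I_cm + Md² gives I = 0.030148 + (4.89)(0.627)² = 1.9525 kg m².
Solid disk: I_cm = (1/2)MR² = (1/2)(2.22)(0.426)² = 0.20144 kg m²; centre at d = 0.88 m, so I = I_cm + Md² gives I = 0.20144 + (2.22)(0.88)² = 1.9206 kg m².
Spherical shell: I_cm = (2/3)MR² = (2/3)(5.69)(0.527)² = 1.0535 kg m²; centre at d = 0.572 m, so I = I_cm + Md² gives I = 1.0535 + (5.69)(0.572)² = 2.9152 kg m².
Total I = 1.9525 + 1.9206 + 2.9152 = 6.7884 kg m².

6.79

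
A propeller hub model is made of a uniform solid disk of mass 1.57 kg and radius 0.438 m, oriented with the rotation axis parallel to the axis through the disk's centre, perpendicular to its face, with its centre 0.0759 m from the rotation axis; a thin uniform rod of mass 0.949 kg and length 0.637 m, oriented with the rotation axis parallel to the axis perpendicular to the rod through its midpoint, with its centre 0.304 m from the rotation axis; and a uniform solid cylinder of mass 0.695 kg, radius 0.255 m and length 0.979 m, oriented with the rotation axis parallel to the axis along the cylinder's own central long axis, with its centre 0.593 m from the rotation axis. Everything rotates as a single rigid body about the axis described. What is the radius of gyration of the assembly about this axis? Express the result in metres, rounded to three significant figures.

Solid disk: I_cm = (1/2)MR² = (1/2)(1.57)(0.438)² = 0.1506 kg m²; centre at d = 0.0759 m, so I = I_cm + Md² gives I = 0.1506 + (1.57)(0.0759)² = 0.15964 kg m².
Thin rod: I_cm = (1/12)ML² = (1/12)(0.949)(0.637)² = 0.03209 kg m²; centre at d = 0.304 m, so I = I_cm + Md² gives I = 0.03209 + (0.949)(0.304)² = 0.11979 kg m².
Solid cylinder: I_cm = (1/2)MR² = (1/2)(0.695)(0.255)² = 0.022596 kg m²; centre at d = 0.593 m, so I = I_cm + Md² gives I = 0.022596 + (0.695)(0.593)² = 0.26699 kg m².
Total I = 0.54643 kg m²; total mass M = 3.214 kg.
k = √(I/M) = √(0.54643/3.214) = 0.41233 m.

0.412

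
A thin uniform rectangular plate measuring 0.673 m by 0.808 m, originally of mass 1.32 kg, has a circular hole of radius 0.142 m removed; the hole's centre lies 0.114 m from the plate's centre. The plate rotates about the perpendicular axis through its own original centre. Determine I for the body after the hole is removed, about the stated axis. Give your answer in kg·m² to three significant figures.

0.118

Unpierced body about its centre: I₀ = (1/12)M(a²+b²) = (1/12)(1.32)[(0.673)² + (0.808)²] = 0.12164 kg·m².
The removed disk has mass m = M·πr²/(ab) = (1.32)·π(0.142)²/(0.673·0.808) = 0.15377 kg (same uniform areal density).
Its moment of inertia about the rotation axis (parallel-axis theorem): I_hole = (1/2)mr² + md² = (1/2)(0.15377)(0.142)² + (0.15377)(0.114)² = 0.0035487 kg·m².
Treating the hole as negative mass, I = I₀ − I_hole = 0.12164 − 0.0035487 = 0.11809 kg·m².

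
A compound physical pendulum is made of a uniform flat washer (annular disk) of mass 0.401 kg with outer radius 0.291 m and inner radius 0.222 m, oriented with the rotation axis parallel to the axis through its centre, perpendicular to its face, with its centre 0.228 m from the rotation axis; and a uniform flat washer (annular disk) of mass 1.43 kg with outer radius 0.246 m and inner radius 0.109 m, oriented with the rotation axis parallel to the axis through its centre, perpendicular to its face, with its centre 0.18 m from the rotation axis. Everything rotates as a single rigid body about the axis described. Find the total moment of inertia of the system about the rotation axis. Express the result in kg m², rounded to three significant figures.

Annular disk: I_cm = (1/2)M(R²+r²) = (1/2)(0.401)[(0.291)² + (0.222)²] = 0.02686 kg m²; centre at d = 0.228 m, so the parallel axis theorem gives I = 0.02686 + (0.401)(0.228)² = 0.047706 kg m².
Annular disk: I_cm = (1/2)M(R²+r²) = (1/2)(1.43)[(0.246)² + (0.109)²] = 0.051764 kg m²; centre at d = 0.18 m, so the parallel axis theorem gives I = 0.051764 + (1.43)(0.18)² = 0.098096 kg m².
Total I = 0.047706 + 0.098096 = 0.1458 kg m².

0.146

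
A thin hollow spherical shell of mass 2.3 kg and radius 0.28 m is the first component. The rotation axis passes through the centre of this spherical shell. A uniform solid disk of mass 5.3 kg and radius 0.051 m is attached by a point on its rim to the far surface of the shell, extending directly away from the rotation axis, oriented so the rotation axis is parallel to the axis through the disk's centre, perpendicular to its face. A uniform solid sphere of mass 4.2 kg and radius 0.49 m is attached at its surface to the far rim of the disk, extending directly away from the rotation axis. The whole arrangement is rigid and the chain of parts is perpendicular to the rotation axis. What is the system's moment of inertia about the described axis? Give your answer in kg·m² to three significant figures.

Spherical shell: I_cm = (2/3)MR² = (2/3)(2.3)(0.28)² = 0.12021 kg·m²; axis through the centre, so I = 0.12021 kg·m².
Solid disk: I_cm = (1/2)MR² = (1/2)(5.3)(0.051)² = 0.0068926 kg·m²; centre at d = 0.28 + 0.051 = 0.331 m, so I = I_cm + Md² gives I = 0.0068926 + (5.3)(0.331)² = 0.58757 kg·m².
Solid sphere: I_cm = (2/5)MR² = (2/5)(4.2)(0.49)² = 0.40337 kg·m²; centre at d = 0.28 + 0.051 + 0.051 + 0.49 = 0.872 m, so I = I_cm + Md² gives I = 0.40337 + (4.2)(0.872)² = 3.597 kg·m².
Total I = 0.12021 + 0.58757 + 3.597 = 4.3048 kg·m².

4.30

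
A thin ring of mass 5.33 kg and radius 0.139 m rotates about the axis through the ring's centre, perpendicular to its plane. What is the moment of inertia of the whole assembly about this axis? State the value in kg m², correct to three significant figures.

0.103

I_cm = MR² = (5.33)(0.139)² = 0.10298 kg m²; axis through the centre, so I = 0.10298 kg m².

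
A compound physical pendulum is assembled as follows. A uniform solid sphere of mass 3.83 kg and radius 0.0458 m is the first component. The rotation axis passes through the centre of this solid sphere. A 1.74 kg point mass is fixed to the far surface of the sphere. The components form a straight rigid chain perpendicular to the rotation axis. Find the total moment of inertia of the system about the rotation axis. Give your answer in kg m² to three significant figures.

Solid sphere: I_cm = (2/5)MR² = (2/5)(3.83)(0.0458)² = 0.0032136 kg m²; axis through the centre, so I = 0.0032136 kg m².
Point mass: I_cm = 0; centre at d = 0.0458 m, so I = I_cm + Md² gives I = 0 + (1.74)(0.0458)² = 0.0036499 kg m².
Total I = 0.0032136 + 0.0036499 = 0.0068635 kg m².

0.00686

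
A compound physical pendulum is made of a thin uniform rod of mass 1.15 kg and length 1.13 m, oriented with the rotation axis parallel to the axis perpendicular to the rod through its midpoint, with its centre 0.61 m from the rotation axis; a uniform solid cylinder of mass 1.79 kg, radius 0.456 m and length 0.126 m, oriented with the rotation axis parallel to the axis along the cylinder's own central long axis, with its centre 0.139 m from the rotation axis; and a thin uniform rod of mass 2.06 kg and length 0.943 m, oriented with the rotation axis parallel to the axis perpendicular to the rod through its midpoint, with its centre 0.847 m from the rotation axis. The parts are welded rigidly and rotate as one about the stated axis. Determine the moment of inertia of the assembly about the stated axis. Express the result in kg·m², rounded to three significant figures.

2.40

Thin rod: I_cm = (1/12)ML² = (1/12)(1.15)(1.13)² = 0.12237 kg·m²; centre at d = 0.61 m, so the parallel axis theorem gives I = 0.12237 + (1.15)(0.61)² = 0.55028 kg·m².
Solid cylinder: I_cm = (1/2)MR² = (1/2)(1.79)(0.456)² = 0.1861 kg·m²; centre at d = 0.139 m, so the parallel axis theorem gives I = 0.1861 + (1.79)(0.139)² = 0.22069 kg·m².
Thin rod: I_cm = (1/12)ML² = (1/12)(2.06)(0.943)² = 0.15265 kg·m²; centre at d = 0.847 m, so the parallel axis theorem gives I = 0.15265 + (2.06)(0.847)² = 1.6305 kg·m².
Total I = 0.55028 + 0.22069 + 1.6305 = 2.4015 kg·m².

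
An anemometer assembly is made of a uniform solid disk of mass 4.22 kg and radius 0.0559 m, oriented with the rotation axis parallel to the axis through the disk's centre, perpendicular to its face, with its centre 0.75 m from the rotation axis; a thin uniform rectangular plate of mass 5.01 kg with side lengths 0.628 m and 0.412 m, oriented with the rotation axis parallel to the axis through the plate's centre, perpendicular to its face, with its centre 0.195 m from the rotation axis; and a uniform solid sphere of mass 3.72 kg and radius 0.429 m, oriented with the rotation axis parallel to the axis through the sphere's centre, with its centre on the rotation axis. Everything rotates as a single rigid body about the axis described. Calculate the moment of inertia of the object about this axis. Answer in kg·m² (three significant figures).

Solid disk: I_cm = (1/2)MR² = (1/2)(4.22)(0.0559)² = 0.0065933 kg·m²; centre at d = 0.75 m, so I = I_cm + Md² gives I = 0.0065933 + (4.22)(0.75)² = 2.3803 kg·m².
Rectangular plate: I_cm = (1/12)M(a²+b²) = (1/12)(5.01)[(0.628)² + (0.412)²] = 0.23552 kg·m²; centre at d = 0.195 m, so I = I_cm + Md² gives I = 0.23552 + (5.01)(0.195)² = 0.42603 kg·m².
Solid sphere: I_cm = (2/5)MR² = (2/5)(3.72)(0.429)² = 0.27385 kg·m²; axis through the centre, so I = 0.27385 kg·m².
Total I = 2.3803 + 0.42603 + 0.27385 = 3.0802 kg·m².

3.08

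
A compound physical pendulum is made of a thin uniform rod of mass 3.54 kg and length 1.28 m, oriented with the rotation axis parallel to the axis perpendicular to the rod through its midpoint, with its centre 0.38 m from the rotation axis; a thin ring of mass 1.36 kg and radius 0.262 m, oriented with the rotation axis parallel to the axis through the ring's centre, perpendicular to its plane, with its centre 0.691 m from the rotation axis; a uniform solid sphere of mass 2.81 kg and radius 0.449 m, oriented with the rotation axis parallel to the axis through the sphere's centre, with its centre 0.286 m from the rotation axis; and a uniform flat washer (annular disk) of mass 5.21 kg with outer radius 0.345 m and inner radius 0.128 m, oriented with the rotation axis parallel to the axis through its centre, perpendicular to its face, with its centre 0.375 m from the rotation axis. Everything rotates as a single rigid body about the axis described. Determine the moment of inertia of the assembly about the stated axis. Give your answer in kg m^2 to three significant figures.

3.28

Thin rod: I_cm = (1/12)ML² = (1/12)(3.54)(1.28)² = 0.48333 kg m^2; centre at d = 0.38 m, so the parallel axis theorem gives I = 0.48333 + (3.54)(0.38)² = 0.9945 kg m^2.
Thin ring: I_cm = MR² = (1.36)(0.262)² = 0.093356 kg m^2; centre at d = 0.691 m, so the parallel axis theorem gives I = 0.093356 + (1.36)(0.691)² = 0.74273 kg m^2.
Solid sphere: I_cm = (2/5)MR² = (2/5)(2.81)(0.449)² = 0.2266 kg m^2; centre at d = 0.286 m, so the parallel axis theorem gives I = 0.2266 + (2.81)(0.286)² = 0.45645 kg m^2.
Annular disk: I_cm = (1/2)M(R²+r²) = (1/2)(5.21)[(0.345)² + (0.128)²] = 0.35274 kg m^2; centre at d = 0.375 m, so the parallel axis theorem gives I = 0.35274 + (5.21)(0.375)² = 1.0854 kg m^2.
Total I = 0.9945 + 0.74273 + 0.45645 + 1.0854 = 3.2791 kg m^2.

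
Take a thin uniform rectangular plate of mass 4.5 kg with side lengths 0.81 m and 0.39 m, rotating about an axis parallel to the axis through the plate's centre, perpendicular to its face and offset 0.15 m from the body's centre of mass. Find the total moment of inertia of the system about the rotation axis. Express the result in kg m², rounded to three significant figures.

I_cm = (1/12)M(a²+b²) = (1/12)(4.5)[(0.81)² + (0.39)²] = 0.30308 kg m²; centre at d = 0.15 m, so the parallel axis theorem gives I = 0.30308 + (4.5)(0.15)² = 0.40433 kg m².

0.404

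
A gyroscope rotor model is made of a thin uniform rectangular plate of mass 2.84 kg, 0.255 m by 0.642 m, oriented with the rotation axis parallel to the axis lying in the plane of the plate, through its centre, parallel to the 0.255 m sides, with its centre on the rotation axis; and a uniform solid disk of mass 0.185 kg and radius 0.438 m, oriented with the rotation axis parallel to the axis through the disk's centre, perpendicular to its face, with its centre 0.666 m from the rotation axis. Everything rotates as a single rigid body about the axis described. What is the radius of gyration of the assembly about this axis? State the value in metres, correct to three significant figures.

Rectangular plate: I_cm = (1/12)Mb² = (1/12)(2.84)(0.642)² = 0.097545 kg m^2; axis through the centre, so I = 0.097545 kg m^2.
Solid disk: I_cm = (1/2)MR² = (1/2)(0.185)(0.438)² = 0.017746 kg m^2; centre at d = 0.666 m, so I = I_cm + Md² gives I = 0.017746 + (0.185)(0.666)² = 0.099803 kg m^2.
Total I = 0.19735 kg m^2; total mass M = 3.025 kg.
k = √(I/M) = √(0.19735/3.025) = 0.25542 m.

0.255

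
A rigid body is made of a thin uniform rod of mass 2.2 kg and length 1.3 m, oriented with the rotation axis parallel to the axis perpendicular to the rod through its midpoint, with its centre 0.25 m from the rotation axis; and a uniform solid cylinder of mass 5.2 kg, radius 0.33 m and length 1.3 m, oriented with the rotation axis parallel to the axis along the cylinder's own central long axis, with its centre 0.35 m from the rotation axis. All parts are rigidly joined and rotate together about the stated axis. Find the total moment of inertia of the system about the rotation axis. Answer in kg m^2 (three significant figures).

1.37

Thin rod: I_cm = (1/12)ML² = (1/12)(2.2)(1.3)² = 0.30983 kg m^2; centre at d = 0.25 m, so the parallel axis theorem gives I = 0.30983 + (2.2)(0.25)² = 0.44733 kg m^2.
Solid cylinder: I_cm = (1/2)MR² = (1/2)(5.2)(0.33)² = 0.28314 kg m^2; centre at d = 0.35 m, so the parallel axis theorem gives I = 0.28314 + (5.2)(0.35)² = 0.92014 kg m^2.
Total I = 0.44733 + 0.92014 = 1.3675 kg m^2.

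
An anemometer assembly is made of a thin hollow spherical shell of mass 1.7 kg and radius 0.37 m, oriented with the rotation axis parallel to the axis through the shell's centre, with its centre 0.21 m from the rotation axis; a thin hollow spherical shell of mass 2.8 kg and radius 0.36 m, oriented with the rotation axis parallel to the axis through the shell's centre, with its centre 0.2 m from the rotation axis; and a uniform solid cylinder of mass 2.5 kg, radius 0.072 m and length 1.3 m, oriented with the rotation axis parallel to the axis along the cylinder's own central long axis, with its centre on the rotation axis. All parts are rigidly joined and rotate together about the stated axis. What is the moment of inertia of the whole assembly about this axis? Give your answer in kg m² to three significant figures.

0.591

Spherical shell: I_cm = (2/3)MR² = (2/3)(1.7)(0.37)² = 0.15515 kg m²; centre at d = 0.21 m, so I = I_cm + Md² gives I = 0.15515 + (1.7)(0.21)² = 0.23012 kg m².
Spherical shell: I_cm = (2/3)MR² = (2/3)(2.8)(0.36)² = 0.24192 kg m²; centre at d = 0.2 m, so I = I_cm + Md² gives I = 0.24192 + (2.8)(0.2)² = 0.35392 kg m².
Solid cylinder: I_cm = (1/2)MR² = (1/2)(2.5)(0.072)² = 0.00648 kg m²; axis through the centre, so I = 0.00648 kg m².
Total I = 0.23012 + 0.35392 + 0.00648 = 0.59052 kg m².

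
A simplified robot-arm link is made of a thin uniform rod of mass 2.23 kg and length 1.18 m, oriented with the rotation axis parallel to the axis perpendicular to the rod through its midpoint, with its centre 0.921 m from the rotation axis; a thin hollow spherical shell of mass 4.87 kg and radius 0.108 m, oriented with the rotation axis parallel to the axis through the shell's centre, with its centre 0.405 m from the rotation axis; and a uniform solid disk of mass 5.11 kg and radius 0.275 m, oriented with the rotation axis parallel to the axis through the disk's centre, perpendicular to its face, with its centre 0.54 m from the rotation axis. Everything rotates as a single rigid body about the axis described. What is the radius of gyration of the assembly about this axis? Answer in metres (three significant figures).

Thin rod: I_cm = (1/12)ML² = (1/12)(2.23)(1.18)² = 0.25875 kg·m²; centre at d = 0.921 m, so the parallel axis theorem gives I = 0.25875 + (2.23)(0.921)² = 2.1503 kg·m².
Spherical shell: I_cm = (2/3)MR² = (2/3)(4.87)(0.108)² = 0.037869 kg·m²; centre at d = 0.405 m, so the parallel axis theorem gives I = 0.037869 + (4.87)(0.405)² = 0.83667 kg·m².
Solid disk: I_cm = (1/2)MR² = (1/2)(5.11)(0.275)² = 0.19322 kg·m²; centre at d = 0.54 m, so the parallel axis theorem gives I = 0.19322 + (5.11)(0.54)² = 1.6833 kg·m².
Total I = 4.6703 kg·m²; total mass M = 12.21 kg.
k = √(I/M) = √(4.6703/12.21) = 0.61846 m.

0.618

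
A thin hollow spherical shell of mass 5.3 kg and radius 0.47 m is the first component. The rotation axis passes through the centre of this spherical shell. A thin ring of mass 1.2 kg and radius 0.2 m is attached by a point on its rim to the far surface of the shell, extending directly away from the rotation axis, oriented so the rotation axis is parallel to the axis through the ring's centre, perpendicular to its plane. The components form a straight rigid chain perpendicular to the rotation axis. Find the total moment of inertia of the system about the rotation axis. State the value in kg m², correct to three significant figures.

1.37

Spherical shell: I_cm = (2/3)MR² = (2/3)(5.3)(0.47)² = 0.78051 kg m²; axis through the centre, so I = 0.78051 kg m².
Thin ring: I_cm = MR² = (1.2)(0.2)² = 0.048 kg m²; centre at d = 0.47 + 0.2 = 0.67 m, so the parallel axis theorem gives I = 0.048 + (1.2)(0.67)² = 0.58668 kg m².
Total I = 0.78051 + 0.58668 = 1.3672 kg m².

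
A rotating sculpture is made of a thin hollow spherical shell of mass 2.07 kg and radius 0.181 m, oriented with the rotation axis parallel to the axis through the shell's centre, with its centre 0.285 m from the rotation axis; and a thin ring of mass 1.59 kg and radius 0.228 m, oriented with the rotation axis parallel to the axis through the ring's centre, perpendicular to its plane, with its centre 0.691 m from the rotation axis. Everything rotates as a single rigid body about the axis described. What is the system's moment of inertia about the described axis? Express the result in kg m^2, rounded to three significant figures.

Spherical shell: I_cm = (2/3)MR² = (2/3)(2.07)(0.181)² = 0.04521 kg m^2; centre at d = 0.285 m, so the parallel axis theorem gives I = 0.04521 + (2.07)(0.285)² = 0.21335 kg m^2.
Thin ring: I_cm = MR² = (1.59)(0.228)² = 0.082655 kg m^2; centre at d = 0.691 m, so the parallel axis theorem gives I = 0.082655 + (1.59)(0.691)² = 0.84185 kg m^2.
Total I = 0.21335 + 0.84185 = 1.0552 kg m^2.

1.06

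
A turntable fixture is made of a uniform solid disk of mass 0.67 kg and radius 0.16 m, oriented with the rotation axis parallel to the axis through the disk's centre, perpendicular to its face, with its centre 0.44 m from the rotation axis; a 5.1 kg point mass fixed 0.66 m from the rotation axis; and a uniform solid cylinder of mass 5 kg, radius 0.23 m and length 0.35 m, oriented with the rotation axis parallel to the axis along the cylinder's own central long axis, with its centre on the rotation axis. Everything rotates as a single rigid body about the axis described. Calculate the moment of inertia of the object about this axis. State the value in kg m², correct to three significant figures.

2.49

Solid disk: I_cm = (1/2)MR² = (1/2)(0.67)(0.16)² = 0.008576 kg m²; centre at d = 0.44 m, so the parallel axis theorem gives I = 0.008576 + (0.67)(0.44)² = 0.13829 kg m².
Point mass: I_cm = 0; centre at d = 0.66 m, so the parallel axis theorem gives I = 0 + (5.1)(0.66)² = 2.2216 kg m².
Solid cylinder: I_cm = (1/2)MR² = (1/2)(5)(0.23)² = 0.13225 kg m²; axis through the centre, so I = 0.13225 kg m².
Total I = 0.13829 + 2.2216 + 0.13225 = 2.4921 kg m².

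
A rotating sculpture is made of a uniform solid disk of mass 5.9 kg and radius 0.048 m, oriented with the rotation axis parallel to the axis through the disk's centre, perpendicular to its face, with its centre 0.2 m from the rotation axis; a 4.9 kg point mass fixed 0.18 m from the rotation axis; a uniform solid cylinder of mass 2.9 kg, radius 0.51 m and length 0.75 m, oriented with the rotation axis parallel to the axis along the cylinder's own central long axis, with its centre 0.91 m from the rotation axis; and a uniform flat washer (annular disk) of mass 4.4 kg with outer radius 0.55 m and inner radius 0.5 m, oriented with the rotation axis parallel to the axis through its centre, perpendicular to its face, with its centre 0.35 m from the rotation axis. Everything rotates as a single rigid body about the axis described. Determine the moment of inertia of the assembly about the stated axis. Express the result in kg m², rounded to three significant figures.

Solid disk: I_cm = (1/2)MR² = (1/2)(5.9)(0.048)² = 0.0067968 kg m²; centre at d = 0.2 m, so the parallel axis theorem gives I = 0.0067968 + (5.9)(0.2)² = 0.2428 kg m².
Point mass: I_cm = 0; centre at d = 0.18 m, so the parallel axis theorem gives I = 0 + (4.9)(0.18)² = 0.15876 kg m².
Solid cylinder: I_cm = (1/2)MR² = (1/2)(2.9)(0.51)² = 0.37715 kg m²; centre at d = 0.91 m, so the parallel axis theorem gives I = 0.37715 + (2.9)(0.91)² = 2.7786 kg m².
Annular disk: I_cm = (1/2)M(R²+r²) = (1/2)(4.4)[(0.55)² + (0.5)²] = 1.2155 kg m²; centre at d = 0.35 m, so the parallel axis theorem gives I = 1.2155 + (4.4)(0.35)² = 1.7545 kg m².
Total I = 0.2428 + 0.15876 + 2.7786 + 1.7545 = 4.9347 kg m².

4.93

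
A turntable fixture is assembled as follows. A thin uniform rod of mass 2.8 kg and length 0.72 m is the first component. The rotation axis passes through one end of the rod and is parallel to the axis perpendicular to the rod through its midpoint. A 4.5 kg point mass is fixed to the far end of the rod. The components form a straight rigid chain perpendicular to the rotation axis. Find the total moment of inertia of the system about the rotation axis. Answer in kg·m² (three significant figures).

Thin rod: I_cm = (1/12)ML² = (1/12)(2.8)(0.72)² = 0.12096 kg·m²; centre at d = 0.36 m, so the parallel axis theorem gives I = 0.12096 + (2.8)(0.36)² = 0.48384 kg·m².
Point mass: I_cm = 0; centre at d = 0.36 + 0.36 = 0.72 m, so the parallel axis theorem gives I = 0 + (4.5)(0.72)² = 2.3328 kg·m².
Total I = 0.48384 + 2.3328 = 2.8166 kg·m².

2.82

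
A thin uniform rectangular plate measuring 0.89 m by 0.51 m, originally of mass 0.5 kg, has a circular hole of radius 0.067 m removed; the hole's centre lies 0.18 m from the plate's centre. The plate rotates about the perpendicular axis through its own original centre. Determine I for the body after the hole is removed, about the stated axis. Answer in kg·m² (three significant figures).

0.0433

Unpierced body about its centre: I₀ = (1/12)M(a²+b²) = (1/12)(0.5)[(0.89)² + (0.51)²] = 0.043842 kg·m².
The removed disk has mass m = M·πr²/(ab) = (0.5)·π(0.067)²/(0.89·0.51) = 0.015535 kg (same uniform areal density).
Its moment of inertia about the rotation axis (parallel-axis theorem): I_hole = (1/2)mr² + md² = (1/2)(0.015535)(0.067)² + (0.015535)(0.18)² = 0.0005382 kg·m².
Treating the hole as negative mass, I = I₀ − I_hole = 0.043842 − 0.0005382 = 0.043303 kg·m².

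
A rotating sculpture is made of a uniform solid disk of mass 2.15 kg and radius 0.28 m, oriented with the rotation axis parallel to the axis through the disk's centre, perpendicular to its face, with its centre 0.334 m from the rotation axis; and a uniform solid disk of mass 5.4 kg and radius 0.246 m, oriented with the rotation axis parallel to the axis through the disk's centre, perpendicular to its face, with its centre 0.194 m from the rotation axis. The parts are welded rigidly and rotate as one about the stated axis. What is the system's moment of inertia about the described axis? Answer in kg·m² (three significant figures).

0.691

Solid disk: I_cm = (1/2)MR² = (1/2)(2.15)(0.28)² = 0.08428 kg·m²; centre at d = 0.334 m, so I = I_cm + Md² gives I = 0.08428 + (2.15)(0.334)² = 0.32413 kg·m².
Solid disk: I_cm = (1/2)MR² = (1/2)(5.4)(0.246)² = 0.16339 kg·m²; centre at d = 0.194 m, so I = I_cm + Md² gives I = 0.16339 + (5.4)(0.194)² = 0.36663 kg·m².
Total I = 0.32413 + 0.36663 = 0.69075 kg·m².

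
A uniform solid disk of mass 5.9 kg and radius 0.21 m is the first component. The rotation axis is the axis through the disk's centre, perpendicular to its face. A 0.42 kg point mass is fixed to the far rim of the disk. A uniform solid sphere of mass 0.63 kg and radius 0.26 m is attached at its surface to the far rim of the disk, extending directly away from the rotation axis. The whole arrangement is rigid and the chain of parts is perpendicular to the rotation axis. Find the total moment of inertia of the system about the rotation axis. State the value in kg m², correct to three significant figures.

0.305

Solid disk: I_cm = (1/2)MR² = (1/2)(5.9)(0.21)² = 0.13009 kg m²; axis through the centre, so I = 0.13009 kg m².
Point mass: I_cm = 0; centre at d = 0.21 m, so I = I_cm + Md² gives I = 0 + (0.42)(0.21)² = 0.018522 kg m².
Solid sphere: I_cm = (2/5)MR² = (2/5)(0.63)(0.26)² = 0.017035 kg m²; centre at d = 0.21 + 0.26 = 0.47 m, so I = I_cm + Md² gives I = 0.017035 + (0.63)(0.47)² = 0.1562 kg m².
Total I = 0.13009 + 0.018522 + 0.1562 = 0.30482 kg m².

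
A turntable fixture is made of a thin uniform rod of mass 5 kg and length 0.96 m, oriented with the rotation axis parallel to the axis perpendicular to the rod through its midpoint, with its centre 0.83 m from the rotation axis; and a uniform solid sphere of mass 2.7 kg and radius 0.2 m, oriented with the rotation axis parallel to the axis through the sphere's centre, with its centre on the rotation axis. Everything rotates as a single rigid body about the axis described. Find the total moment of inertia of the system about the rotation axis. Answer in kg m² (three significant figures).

Thin rod: I_cm = (1/12)ML² = (1/12)(5)(0.96)² = 0.384 kg m²; centre at d = 0.83 m, so the parallel axis theorem gives I = 0.384 + (5)(0.83)² = 3.8285 kg m².
Solid sphere: I_cm = (2/5)MR² = (2/5)(2.7)(0.2)² = 0.0432 kg m²; axis through the centre, so I = 0.0432 kg m².
Total I = 3.8285 + 0.0432 = 3.8717 kg m².

3.87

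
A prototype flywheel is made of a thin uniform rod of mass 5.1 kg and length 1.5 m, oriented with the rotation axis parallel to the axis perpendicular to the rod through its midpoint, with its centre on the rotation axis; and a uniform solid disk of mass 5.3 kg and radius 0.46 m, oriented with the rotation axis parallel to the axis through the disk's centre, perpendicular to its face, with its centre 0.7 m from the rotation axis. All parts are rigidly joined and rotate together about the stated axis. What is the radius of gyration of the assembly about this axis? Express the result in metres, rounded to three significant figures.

Thin rod: I_cm = (1/12)ML² = (1/12)(5.1)(1.5)² = 0.95625 kg m^2; axis through the centre, so I = 0.95625 kg m^2.
Solid disk: I_cm = (1/2)MR² = (1/2)(5.3)(0.46)² = 0.56074 kg m^2; centre at d = 0.7 m, so I = I_cm + Md² gives I = 0.56074 + (5.3)(0.7)² = 3.1577 kg m^2.
Total I = 4.114 kg m^2; total mass M = 10.4 kg.
k = √(I/M) = √(4.114/10.4) = 0.62895 m.

0.629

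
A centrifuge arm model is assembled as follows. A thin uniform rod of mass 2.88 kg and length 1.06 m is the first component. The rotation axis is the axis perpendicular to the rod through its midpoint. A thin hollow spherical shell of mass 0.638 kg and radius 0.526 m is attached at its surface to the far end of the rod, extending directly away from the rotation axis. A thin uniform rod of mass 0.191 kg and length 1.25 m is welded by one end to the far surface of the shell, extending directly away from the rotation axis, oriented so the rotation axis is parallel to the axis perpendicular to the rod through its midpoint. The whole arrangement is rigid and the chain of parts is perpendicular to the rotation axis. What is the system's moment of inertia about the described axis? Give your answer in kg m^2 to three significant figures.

Thin rod: I_cm = (1/12)ML² = (1/12)(2.88)(1.06)² = 0.26966 kg m^2; axis through the centre, so I = 0.26966 kg m^2.
Spherical shell: I_cm = (2/3)MR² = (2/3)(0.638)(0.526)² = 0.11768 kg m^2; centre at d = 0.53 + 0.526 = 1.056 m, so I = I_cm + Md² gives I = 0.11768 + (0.638)(1.056)² = 0.82914 kg m^2.
Thin rod: I_cm = (1/12)ML² = (1/12)(0.191)(1.25)² = 0.02487 kg m^2; centre at d = 0.53 + 0.526 + 0.526 + 0.625 = 2.207 m, so I = I_cm + Md² gives I = 0.02487 + (0.191)(2.207)² = 0.9552 kg m^2.
Total I = 0.26966 + 0.82914 + 0.9552 = 2.054 kg m^2.

2.05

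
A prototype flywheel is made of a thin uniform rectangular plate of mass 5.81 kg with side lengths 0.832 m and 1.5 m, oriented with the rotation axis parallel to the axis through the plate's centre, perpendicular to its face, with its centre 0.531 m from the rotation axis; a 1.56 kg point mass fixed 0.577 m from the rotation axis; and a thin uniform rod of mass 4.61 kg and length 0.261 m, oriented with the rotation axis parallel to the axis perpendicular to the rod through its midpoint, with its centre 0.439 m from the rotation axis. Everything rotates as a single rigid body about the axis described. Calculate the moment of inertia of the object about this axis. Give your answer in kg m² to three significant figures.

4.50

Rectangular plate: I_cm = (1/12)M(a²+b²) = (1/12)(5.81)[(0.832)² + (1.5)²] = 1.4245 kg m²; centre at d = 0.531 m, so the parallel axis theorem gives I = 1.4245 + (5.81)(0.531)² = 3.0627 kg m².
Point mass: I_cm = 0; centre at d = 0.577 m, so the parallel axis theorem gives I = 0 + (1.56)(0.577)² = 0.51937 kg m².
Thin rod: I_cm = (1/12)ML² = (1/12)(4.61)(0.261)² = 0.02617 kg m²; centre at d = 0.439 m, so the parallel axis theorem gives I = 0.02617 + (4.61)(0.439)² = 0.91461 kg m².
Total I = 3.0627 + 0.51937 + 0.91461 = 4.4967 kg m².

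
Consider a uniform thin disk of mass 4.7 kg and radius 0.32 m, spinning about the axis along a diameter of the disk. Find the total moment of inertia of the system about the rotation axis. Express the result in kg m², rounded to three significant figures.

I_cm = (1/4)MR² = (1/4)(4.7)(0.32)² = 0.12032 kg m²; axis through the centre, so I = 0.12032 kg m².

0.120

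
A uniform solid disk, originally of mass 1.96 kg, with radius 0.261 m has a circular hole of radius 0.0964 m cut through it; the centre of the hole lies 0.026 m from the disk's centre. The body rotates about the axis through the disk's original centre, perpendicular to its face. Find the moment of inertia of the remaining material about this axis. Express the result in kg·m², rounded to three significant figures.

0.0653

Unpierced body about its centre: I₀ = (1/2)MR² = (1/2)(1.96)(0.261)² = 0.066759 kg·m².
The removed disk has mass m = M·(r/R)² = (1.96)(0.0964/0.261)² = 0.26738 kg (same uniform areal density).
Its moment of inertia about the rotation axis (parallel-axis theorem): I_hole = (1/2)mr² + md² = (1/2)(0.26738)(0.0964)² + (0.26738)(0.026)² = 0.0014231 kg·m².
Treating the hole as negative mass, I = I₀ − I_hole = 0.066759 − 0.0014231 = 0.065335 kg·m².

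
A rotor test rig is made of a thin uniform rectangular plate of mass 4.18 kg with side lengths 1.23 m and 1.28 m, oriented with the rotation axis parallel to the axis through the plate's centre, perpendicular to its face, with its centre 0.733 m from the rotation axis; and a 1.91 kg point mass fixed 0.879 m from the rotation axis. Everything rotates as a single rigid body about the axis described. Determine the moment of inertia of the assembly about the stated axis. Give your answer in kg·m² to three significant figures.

4.82

Rectangular plate: I_cm = (1/12)M(a²+b²) = (1/12)(4.18)[(1.23)² + (1.28)²] = 1.0977 kg·m²; centre at d = 0.733 m, so the parallel axis theorem gives I = 1.0977 + (4.18)(0.733)² = 3.3436 kg·m².
Point mass: I_cm = 0; centre at d = 0.879 m, so the parallel axis theorem gives I = 0 + (1.91)(0.879)² = 1.4757 kg·m².
Total I = 3.3436 + 1.4757 = 4.8193 kg·m².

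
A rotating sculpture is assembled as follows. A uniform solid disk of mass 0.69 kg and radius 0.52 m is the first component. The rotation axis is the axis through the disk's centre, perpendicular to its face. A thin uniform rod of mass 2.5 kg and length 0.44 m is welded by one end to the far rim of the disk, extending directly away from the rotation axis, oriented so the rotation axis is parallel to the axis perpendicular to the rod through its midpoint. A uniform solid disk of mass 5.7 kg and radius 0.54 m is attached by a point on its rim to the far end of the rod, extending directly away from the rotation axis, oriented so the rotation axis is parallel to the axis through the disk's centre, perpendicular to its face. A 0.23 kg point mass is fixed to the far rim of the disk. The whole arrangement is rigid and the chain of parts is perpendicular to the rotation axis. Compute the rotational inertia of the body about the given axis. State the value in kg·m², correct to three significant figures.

16.1

Solid disk: I_cm = (1/2)MR² = (1/2)(0.69)(0.52)² = 0.093288 kg·m²; axis through the centre, so I = 0.093288 kg·m².
Thin rod: I_cm = (1/12)ML² = (1/12)(2.5)(0.44)² = 0.040333 kg·m²; centre at d = 0.52 + 0.22 = 0.74 m, so the parallel axis theorem gives I = 0.040333 + (2.5)(0.74)² = 1.4093 kg·m².
Solid disk: I_cm = (1/2)MR² = (1/2)(5.7)(0.54)² = 0.83106 kg·m²; centre at d = 0.52 + 0.22 + 0.22 + 0.54 = 1.5 m, so the parallel axis theorem gives I = 0.83106 + (5.7)(1.5)² = 13.656 kg·m².
Point mass: I_cm = 0; centre at d = 0.52 + 0.22 + 0.22 + 0.54 + 0.54 = 2.04 m, so the parallel axis theorem gives I = 0 + (0.23)(2.04)² = 0.95717 kg·m².
Total I = 0.093288 + 1.4093 + 13.656 + 0.95717 = 16.116 kg·m².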